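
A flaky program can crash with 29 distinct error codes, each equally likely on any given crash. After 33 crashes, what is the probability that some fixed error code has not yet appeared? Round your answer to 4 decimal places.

0.3141

On each crash the fixed error code fails to appear with probability 28/29.
P(still missing after 33) = (28/29)^33 = 0.31411.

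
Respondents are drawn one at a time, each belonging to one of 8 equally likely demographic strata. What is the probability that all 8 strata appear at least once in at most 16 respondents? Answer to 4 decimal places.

By inclusion–exclusion over which strata are missing,
P(all seen) = Σ_{j=0}^{8} (-1)^j C(8,j)((8-j)/8)^16
= 1.00000 - 0.94454 + 0.28063 - 0.03036 + 0.00107 - 0.00001 + 0.00000 - 0.00000 + 0.00000
= 0.30680.

0.3068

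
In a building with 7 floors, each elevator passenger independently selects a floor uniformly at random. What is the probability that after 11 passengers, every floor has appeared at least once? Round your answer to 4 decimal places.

Let A_i be the event that floor i is missing after 11 passengers. By inclusion–exclusion on the A_i,
P(all seen) = Σ_{j=0}^{7} (-1)^j C(7,j)((7-j)/7)^11
= 1.00000 - 1.28435 + 0.51857 - 0.07424 + 0.00314 - 0.00002 + 0.00000 - 0.00000
= 0.16310.

0.1631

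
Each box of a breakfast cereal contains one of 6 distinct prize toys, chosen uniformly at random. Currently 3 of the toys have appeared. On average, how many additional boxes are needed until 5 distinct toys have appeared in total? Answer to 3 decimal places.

5.000

The wait to go from k to k+1 distinct toys is geometric with mean 6/(6-k).
Sum over k = 3,...,4: E = 6/3 + 6/2 = 5.0000.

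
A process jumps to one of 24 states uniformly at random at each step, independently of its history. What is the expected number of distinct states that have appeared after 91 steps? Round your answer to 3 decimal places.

For each state, P(seen in 91 steps) = 1 - (23/24)^91 = 0.9792.
By linearity of expectation, E[distinct seen] = 24·(1 - (23/24)^91) = 23.5009.

23.501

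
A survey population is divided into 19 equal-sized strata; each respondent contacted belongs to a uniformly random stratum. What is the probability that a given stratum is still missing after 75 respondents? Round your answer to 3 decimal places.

0.017

Each respondent misses the fixed stratum with probability (19-1)/19 = 18/19, independently.
P(still missing after 75) = (18/19)^75 = 0.0173.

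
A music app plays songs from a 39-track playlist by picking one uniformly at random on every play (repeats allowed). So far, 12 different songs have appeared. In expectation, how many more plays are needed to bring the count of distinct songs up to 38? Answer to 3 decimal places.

112.767

The wait to go from k to k+1 distinct songs is geometric with mean 39/(39-k).
Sum over k = 12,...,37: E = 39/27 + 39/26 + 39/25 + ... + 39/3 + 39/2 = 112.7668.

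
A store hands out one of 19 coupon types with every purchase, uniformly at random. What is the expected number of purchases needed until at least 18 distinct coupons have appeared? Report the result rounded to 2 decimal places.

48.41

Going from k to k+1 distinct takes a geometric number of purchases with mean 19/(19-k).
Sum over k = 0,...,17: E = 19/19 + 19/18 + 19/17 + ... + 19/3 + 19/2 = 48.407.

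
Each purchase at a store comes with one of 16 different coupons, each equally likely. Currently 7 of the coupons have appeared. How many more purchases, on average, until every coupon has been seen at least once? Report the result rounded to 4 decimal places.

With k distinct coupons already seen, the next new one takes an expected 16/(16-k) purchases.
Sum over k = 7,...,15: E = 16/9 + 16/8 + 16/7 + ... + 16/2 + 16/1 = 45.26349.

45.2635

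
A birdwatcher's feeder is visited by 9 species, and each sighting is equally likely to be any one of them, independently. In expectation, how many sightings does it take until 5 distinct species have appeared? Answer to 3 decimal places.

6.711

Going from k to k+1 distinct takes a geometric number of sightings with mean 9/(9-k).
Sum over k = 0,...,4: E = 9/9 + 9/8 + 9/7 + 9/6 + 9/5 = 6.7107.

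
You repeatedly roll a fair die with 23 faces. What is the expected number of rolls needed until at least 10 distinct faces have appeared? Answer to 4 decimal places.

Going from k to k+1 distinct takes a geometric number of rolls with mean 23/(23-k).
Sum over k = 0,...,9: E = 23/23 + 23/22 + 23/21 + ... + 23/15 + 23/14 = 12.74563.

12.7456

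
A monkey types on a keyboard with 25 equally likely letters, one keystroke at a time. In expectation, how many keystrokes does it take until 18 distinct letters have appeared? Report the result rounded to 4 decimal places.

30.5775

With k distinct letters already seen, the next new one arrives after an expected 25/(25-k) keystrokes.
Sum over k = 0,...,17: E = 25/25 + 25/24 + 25/23 + ... + 25/9 + 25/8 = 30.57753.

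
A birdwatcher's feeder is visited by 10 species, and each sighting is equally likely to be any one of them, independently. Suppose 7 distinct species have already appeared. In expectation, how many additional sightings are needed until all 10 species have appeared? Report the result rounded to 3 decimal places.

18.333

With k distinct species already seen, the next new one takes an expected 10/(10-k) sightings.
Sum over k = 7,...,9: E = 10/3 + 10/2 + 10/1 = 18.3333.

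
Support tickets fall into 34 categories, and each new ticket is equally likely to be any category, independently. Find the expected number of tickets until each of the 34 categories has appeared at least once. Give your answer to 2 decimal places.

Split into phases: going from k distinct to k+1 distinct takes on average 34/(34-k) tickets.
E[T] = 34/34 + 34/33 + 34/32 + ... + 34/2 + 34/1 = 34·H_{34}.
H_{34} = 4.118, so E[T] = 140.019.

140.02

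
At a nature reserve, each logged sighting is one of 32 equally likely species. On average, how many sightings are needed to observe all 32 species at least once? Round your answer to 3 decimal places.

The wait to go from k to k+1 distinct species is geometric with mean 32/(32-k).
E[T] = 32/32 + 32/31 + 32/30 + ... + 32/2 + 32/1 = 32·H_{32}.
H_{32} = 4.0585, so E[T] = 129.8718.

129.872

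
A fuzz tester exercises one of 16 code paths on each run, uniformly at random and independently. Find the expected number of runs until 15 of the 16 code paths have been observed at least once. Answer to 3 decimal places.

38.092

With k distinct code paths already seen, the next new one arrives after an expected 16/(16-k) runs.
Sum over k = 0,...,14: E = 16/16 + 16/15 + 16/14 + ... + 16/3 + 16/2 = 38.0917.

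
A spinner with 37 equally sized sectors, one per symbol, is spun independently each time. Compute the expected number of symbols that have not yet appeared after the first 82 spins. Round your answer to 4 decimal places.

For each symbol, P(unseen after 82) = (36/37)^82 = 0.10575.
By linearity of expectation, E[unseen] = 37·(36/37)^82 = 3.91260.

3.9126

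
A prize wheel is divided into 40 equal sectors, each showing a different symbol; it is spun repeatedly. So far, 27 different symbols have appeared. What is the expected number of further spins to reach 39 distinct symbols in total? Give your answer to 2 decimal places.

87.21

The wait to go from k to k+1 distinct symbols is geometric with mean 40/(40-k).
Sum over k = 27,...,38: E = 40/13 + 40/12 + 40/11 + ... + 40/3 + 40/2 = 87.205.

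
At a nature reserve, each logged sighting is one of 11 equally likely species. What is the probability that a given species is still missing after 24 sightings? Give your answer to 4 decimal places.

0.1015

On each sighting the fixed species fails to appear with probability 10/11.
P(still missing after 24) = (10/11)^24 = 0.10153.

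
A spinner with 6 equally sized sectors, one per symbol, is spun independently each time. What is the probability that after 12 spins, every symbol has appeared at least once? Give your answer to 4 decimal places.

0.4378

By inclusion–exclusion over which symbols are missing,
P(all seen) = Σ_{j=0}^{6} (-1)^j C(6,j)((6-j)/6)^12
= 1.00000 - 0.67294 + 0.11561 - 0.00488 + 0.00003 - 0.00000 + 0.00000
= 0.43782.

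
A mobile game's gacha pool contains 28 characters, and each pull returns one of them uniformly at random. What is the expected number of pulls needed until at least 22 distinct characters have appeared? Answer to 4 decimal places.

With k distinct characters already seen, the next new one arrives after an expected 28/(28-k) pulls.
Sum over k = 0,...,21: E = 28/28 + 28/27 + 28/26 + ... + 28/8 + 28/7 = 41.36079.

41.3608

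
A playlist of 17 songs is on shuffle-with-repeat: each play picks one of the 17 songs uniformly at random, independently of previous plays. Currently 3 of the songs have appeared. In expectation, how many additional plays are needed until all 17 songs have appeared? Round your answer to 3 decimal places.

55.277

With k distinct songs already seen, the next new one takes an expected 17/(17-k) plays.
Sum over k = 3,...,16: E = 17/14 + 17/13 + 17/12 + ... + 17/2 + 17/1 = 55.2766.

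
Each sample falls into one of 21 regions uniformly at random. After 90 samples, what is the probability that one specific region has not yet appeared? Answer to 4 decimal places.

Each sample misses the fixed region with probability (21-1)/21 = 20/21, independently.
P(still missing after 90) = (20/21)^90 = 0.01239.

0.0124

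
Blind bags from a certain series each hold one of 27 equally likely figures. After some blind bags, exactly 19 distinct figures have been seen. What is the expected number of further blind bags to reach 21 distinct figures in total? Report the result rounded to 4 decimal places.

7.2321

With k distinct figures already seen, the next new one takes an expected 27/(27-k) blind bags.
Sum over k = 19,...,20: E = 27/8 + 27/7 = 7.23214.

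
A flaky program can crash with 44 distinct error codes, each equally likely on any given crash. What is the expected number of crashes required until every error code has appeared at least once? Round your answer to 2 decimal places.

192.40

After k distinct error codes have appeared, the next crash gives a new one with probability (44-k)/44, so the expected wait for the (k+1)-th is 44/(44-k).
E[T] = 44/44 + 44/43 + 44/42 + ... + 44/2 + 44/1 = 44·H_{44}.
H_{44} = 4.373, so E[T] = 192.400.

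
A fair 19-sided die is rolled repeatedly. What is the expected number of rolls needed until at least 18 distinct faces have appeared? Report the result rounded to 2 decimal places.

48.41

Going from k to k+1 distinct takes a geometric number of rolls with mean 19/(19-k).
Sum over k = 0,...,17: E = 19/19 + 19/18 + 19/17 + ... + 19/3 + 19/2 = 48.407.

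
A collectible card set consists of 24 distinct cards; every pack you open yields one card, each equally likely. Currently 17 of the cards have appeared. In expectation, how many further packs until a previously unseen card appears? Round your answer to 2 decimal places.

3.43

Each pack yields a new card with probability (24-17)/24 = 7/24, so the wait is geometric with mean 24/7.
E = 24/7 = 3.429.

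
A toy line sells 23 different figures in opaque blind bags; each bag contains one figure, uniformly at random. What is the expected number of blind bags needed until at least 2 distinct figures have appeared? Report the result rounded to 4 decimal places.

2.0455

Going from k to k+1 distinct takes a geometric number of blind bags with mean 23/(23-k).
Sum over k = 0,...,1: E = 23/23 + 23/22 = 2.04545.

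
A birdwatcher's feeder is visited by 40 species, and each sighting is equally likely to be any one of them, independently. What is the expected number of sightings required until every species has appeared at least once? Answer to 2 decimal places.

Split into phases: going from k distinct to k+1 distinct takes on average 40/(40-k) sightings.
E[T] = 40/40 + 40/39 + 40/38 + ... + 40/2 + 40/1 = 40·H_{40}.
H_{40} = 4.279, so E[T] = 171.142.

171.14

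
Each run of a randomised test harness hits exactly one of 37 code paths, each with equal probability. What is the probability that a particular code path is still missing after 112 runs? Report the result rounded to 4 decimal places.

0.0465

Each run misses the fixed code path with probability (37-1)/37 = 36/37, independently.
P(still missing after 112) = (36/37)^112 = 0.04648.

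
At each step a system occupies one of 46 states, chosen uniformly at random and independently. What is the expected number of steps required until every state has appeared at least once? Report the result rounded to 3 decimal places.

203.168

Split into phases: going from k distinct to k+1 distinct takes on average 46/(46-k) steps.
E[T] = 46/46 + 46/45 + 46/44 + ... + 46/2 + 46/1 = 46·H_{46}.
H_{46} = 4.4167, so E[T] = 203.1676.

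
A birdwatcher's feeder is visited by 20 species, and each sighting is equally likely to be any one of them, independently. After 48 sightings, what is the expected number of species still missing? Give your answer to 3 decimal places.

1.705

For each species, P(unseen after 48) = (19/20)^48 = 0.0853.
By linearity of expectation, E[unseen] = 20·(19/20)^48 = 1.7052.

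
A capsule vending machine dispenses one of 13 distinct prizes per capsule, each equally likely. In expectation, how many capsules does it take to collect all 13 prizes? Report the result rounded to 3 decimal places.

41.342

The wait to go from k to k+1 distinct prizes is geometric with mean 13/(13-k).
E[T] = 13/13 + 13/12 + 13/11 + ... + 13/2 + 13/1 = 13·H_{13}.
H_{13} = 3.1801, so E[T] = 41.3417.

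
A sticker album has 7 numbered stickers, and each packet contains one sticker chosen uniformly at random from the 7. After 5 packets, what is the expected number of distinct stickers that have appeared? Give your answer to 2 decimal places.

3.76

For each sticker, P(seen in 5 packets) = 1 - (6/7)^5 = 0.537.
By linearity of expectation, E[distinct seen] = 7·(1 - (6/7)^5) = 3.761.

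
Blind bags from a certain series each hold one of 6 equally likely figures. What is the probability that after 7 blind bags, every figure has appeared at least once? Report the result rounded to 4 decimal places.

Let A_i be the event that figure i is missing after 7 blind bags. By inclusion–exclusion on the A_i,
P(all seen) = Σ_{j=0}^{6} (-1)^j C(6,j)((6-j)/6)^7
= 1.00000 - 1.67449 + 0.87791 - 0.15625 + 0.00686 - 0.00002 + 0.00000
= 0.05401.

0.0540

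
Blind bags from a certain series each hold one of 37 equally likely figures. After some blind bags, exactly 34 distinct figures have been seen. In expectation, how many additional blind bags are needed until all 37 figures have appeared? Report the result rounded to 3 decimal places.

67.833

With k distinct figures already seen, the next new one takes an expected 37/(37-k) blind bags.
Sum over k = 34,...,36: E = 37/3 + 37/2 + 37/1 = 67.8333.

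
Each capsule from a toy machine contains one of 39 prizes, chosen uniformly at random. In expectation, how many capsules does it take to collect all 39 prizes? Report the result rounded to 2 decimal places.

Split into phases: going from k distinct to k+1 distinct takes on average 39/(39-k) capsules.
E[T] = 39/39 + 39/38 + 39/37 + ... + 39/2 + 39/1 = 39·H_{39}.
H_{39} = 4.254, so E[T] = 165.888.

165.89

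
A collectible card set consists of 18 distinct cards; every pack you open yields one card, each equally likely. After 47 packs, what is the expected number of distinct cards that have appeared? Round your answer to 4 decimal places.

16.7738

For each card, P(seen in 47 packs) = 1 - (17/18)^47 = 0.93188.
By linearity of expectation, E[distinct seen] = 18·(1 - (17/18)^47) = 16.77379.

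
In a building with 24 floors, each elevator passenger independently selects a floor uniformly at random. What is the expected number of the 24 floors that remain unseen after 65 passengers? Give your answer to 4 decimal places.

1.5093

For each floor, P(unseen after 65) = (23/24)^65 = 0.06289.
By linearity of expectation, E[unseen] = 24·(23/24)^65 = 1.50935.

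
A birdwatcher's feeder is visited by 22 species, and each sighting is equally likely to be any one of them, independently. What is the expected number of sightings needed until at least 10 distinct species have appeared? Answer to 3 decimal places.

12.927

With k distinct species already seen, the next new one arrives after an expected 22/(22-k) sightings.
Sum over k = 0,...,9: E = 22/22 + 22/21 + 22/20 + ... + 22/14 + 22/13 = 12.9273.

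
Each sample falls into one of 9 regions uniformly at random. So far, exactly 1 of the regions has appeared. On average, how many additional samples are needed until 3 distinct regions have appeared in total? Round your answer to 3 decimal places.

2.411

From k distinct to k+1 distinct takes on average 9/(9-k) samples.
Sum over k = 1,...,2: E = 9/8 + 9/7 = 2.4107.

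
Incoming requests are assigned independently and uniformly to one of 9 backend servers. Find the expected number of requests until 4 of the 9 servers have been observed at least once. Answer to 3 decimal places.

Going from k to k+1 distinct takes a geometric number of requests with mean 9/(9-k).
Sum over k = 0,...,3: E = 9/9 + 9/8 + 9/7 + 9/6 = 4.9107.

4.911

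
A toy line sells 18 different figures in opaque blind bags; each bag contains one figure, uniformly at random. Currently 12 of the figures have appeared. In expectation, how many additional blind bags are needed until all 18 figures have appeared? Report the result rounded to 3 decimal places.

The wait to go from k to k+1 distinct figures is geometric with mean 18/(18-k).
Sum over k = 12,...,17: E = 18/6 + 18/5 + 18/4 + 18/3 + 18/2 + 18/1 = 44.1000.

44.100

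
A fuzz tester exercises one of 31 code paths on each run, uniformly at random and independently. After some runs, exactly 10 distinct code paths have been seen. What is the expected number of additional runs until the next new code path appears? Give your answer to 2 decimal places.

1.48

Each run yields a new code path with probability (31-10)/31 = 21/31, so the wait is geometric with mean 31/21.
E = 31/21 = 1.476.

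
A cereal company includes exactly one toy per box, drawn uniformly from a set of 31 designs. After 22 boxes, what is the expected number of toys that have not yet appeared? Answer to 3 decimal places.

For each toy, P(unseen after 22) = (30/31)^22 = 0.4861.
By linearity of expectation, E[unseen] = 31·(30/31)^22 = 15.0686.

15.069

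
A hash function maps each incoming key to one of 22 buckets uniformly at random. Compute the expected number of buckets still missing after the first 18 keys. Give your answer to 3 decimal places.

For each bucket, P(unseen after 18) = (21/22)^18 = 0.4329.
By linearity of expectation, E[unseen] = 22·(21/22)^18 = 9.5227.

9.523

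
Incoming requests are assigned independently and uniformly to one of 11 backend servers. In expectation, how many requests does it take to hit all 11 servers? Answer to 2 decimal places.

33.22

Split into phases: going from k distinct to k+1 distinct takes on average 11/(11-k) requests.
E[T] = 11/11 + 11/10 + 11/9 + ... + 11/2 + 11/1 = 11·H_{11}.
H_{11} = 3.020, so E[T] = 33.219.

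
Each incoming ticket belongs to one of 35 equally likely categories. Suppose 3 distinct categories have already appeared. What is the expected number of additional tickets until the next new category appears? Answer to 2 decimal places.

Each ticket yields a new category with probability (35-3)/35 = 32/35, so the wait is geometric with mean 35/32.
E = 35/32 = 1.094.

1.09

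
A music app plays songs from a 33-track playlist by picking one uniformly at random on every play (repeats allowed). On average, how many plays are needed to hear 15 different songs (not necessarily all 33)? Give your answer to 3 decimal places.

19.592

With k distinct songs already seen, the next new one arrives after an expected 33/(33-k) plays.
Sum over k = 0,...,14: E = 33/33 + 33/32 + 33/31 + ... + 33/20 + 33/19 = 19.5918.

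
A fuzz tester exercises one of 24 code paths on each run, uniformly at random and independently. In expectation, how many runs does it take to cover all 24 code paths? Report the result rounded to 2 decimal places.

90.62

After k distinct code paths have appeared, the next run gives a new one with probability (24-k)/24, so the expected wait for the (k+1)-th is 24/(24-k).
E[T] = 24/24 + 24/23 + 24/22 + ... + 24/2 + 24/1 = 24·H_{24}.
H_{24} = 3.776, so E[T] = 90.623.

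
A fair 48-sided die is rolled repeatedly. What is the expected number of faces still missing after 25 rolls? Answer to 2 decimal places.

28.36

For each face, P(unseen after 25) = (47/48)^25 = 0.591.
By linearity of expectation, E[unseen] = 48·(47/48)^25 = 28.357.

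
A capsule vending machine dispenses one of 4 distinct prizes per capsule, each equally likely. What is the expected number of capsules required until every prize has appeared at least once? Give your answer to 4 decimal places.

The wait to go from k to k+1 distinct prizes is geometric with mean 4/(4-k).
E[T] = 4/4 + 4/3 + 4/2 + 4/1 = 4·H_{4}.
H_{4} = 2.08333, so E[T] = 8.33333.

8.3333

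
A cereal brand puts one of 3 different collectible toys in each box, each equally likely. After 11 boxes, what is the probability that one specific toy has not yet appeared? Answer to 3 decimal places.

Each box misses the fixed toy with probability (3-1)/3 = 2/3, independently.
P(still missing after 11) = (2/3)^11 = 0.0116.

0.012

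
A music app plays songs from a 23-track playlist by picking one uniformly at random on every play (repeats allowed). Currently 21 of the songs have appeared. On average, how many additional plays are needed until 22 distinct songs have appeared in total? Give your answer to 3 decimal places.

The wait to go from k to k+1 distinct songs is geometric with mean 23/(23-k).
Only the k = 21 term is needed: E = 23/2 = 11.5000.

11.500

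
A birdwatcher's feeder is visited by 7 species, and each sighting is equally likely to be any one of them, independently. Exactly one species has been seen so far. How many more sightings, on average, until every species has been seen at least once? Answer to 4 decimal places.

17.1500

With k distinct species already seen, the next new one takes an expected 7/(7-k) sightings.
Sum over k = 1,...,6: E = 7/6 + 7/5 + 7/4 + 7/3 + 7/2 + 7/1 = 17.15000.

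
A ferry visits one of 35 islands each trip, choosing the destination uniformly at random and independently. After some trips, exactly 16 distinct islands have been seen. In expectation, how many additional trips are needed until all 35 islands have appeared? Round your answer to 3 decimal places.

124.171

With k distinct islands already seen, the next new one takes an expected 35/(35-k) trips.
Sum over k = 16,...,34: E = 35/19 + 35/18 + 35/17 + ... + 35/2 + 35/1 = 124.1709.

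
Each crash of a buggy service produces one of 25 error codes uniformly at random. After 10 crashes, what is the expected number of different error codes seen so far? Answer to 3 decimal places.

8.379

For each error code, P(seen in 10 crashes) = 1 - (24/25)^10 = 0.3352.
By linearity of expectation, E[distinct seen] = 25·(1 - (24/25)^10) = 8.3792.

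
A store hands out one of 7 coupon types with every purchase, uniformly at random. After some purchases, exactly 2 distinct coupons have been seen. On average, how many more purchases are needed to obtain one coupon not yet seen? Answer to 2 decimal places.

The number of purchases until the next new coupon is geometric with success probability 5/7, so its mean is 7/5.
E = 7/5 = 1.400.

1.40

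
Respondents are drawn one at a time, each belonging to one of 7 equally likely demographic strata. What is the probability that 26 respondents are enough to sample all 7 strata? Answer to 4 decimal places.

0.8761

Let A_i be the event that stratum i is missing after 26 respondents. By inclusion–exclusion on the A_i,
P(all seen) = Σ_{j=0}^{7} (-1)^j C(7,j)((7-j)/7)^26
= 1.00000 - 0.12720 + 0.00333 - 0.00002 + 0.00000 - 0.00000 + 0.00000 - 0.00000
= 0.87612.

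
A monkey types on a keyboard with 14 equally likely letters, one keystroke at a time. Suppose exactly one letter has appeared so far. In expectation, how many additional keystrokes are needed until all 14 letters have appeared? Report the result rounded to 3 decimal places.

44.522

The wait to go from k to k+1 distinct letters is geometric with mean 14/(14-k).
Sum over k = 1,...,13: E = 14/13 + 14/12 + 14/11 + ... + 14/2 + 14/1 = 44.5219.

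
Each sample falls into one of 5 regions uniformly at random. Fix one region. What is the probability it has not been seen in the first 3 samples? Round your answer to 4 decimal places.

0.5120

On each sample the fixed region fails to appear with probability 4/5.
P(still missing after 3) = (4/5)^3 = 0.51200.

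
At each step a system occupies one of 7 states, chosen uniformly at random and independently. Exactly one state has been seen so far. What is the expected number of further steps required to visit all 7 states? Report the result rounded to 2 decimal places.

From k distinct to k+1 distinct takes on average 7/(7-k) steps.
Sum over k = 1,...,6: E = 7/6 + 7/5 + 7/4 + 7/3 + 7/2 + 7/1 = 17.150.

17.15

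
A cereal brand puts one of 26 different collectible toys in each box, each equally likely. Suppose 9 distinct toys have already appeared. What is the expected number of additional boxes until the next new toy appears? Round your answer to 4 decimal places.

The number of boxes until the next new toy is geometric with success probability 17/26, so its mean is 26/17.
E = 26/17 = 1.52941.

1.5294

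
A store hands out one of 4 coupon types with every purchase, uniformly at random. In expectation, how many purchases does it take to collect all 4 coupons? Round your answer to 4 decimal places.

8.3333

Split into phases: going from k distinct to k+1 distinct takes on average 4/(4-k) purchases.
E[T] = 4/4 + 4/3 + 4/2 + 4/1 = 4·H_{4}.
H_{4} = 2.08333, so E[T] = 8.33333.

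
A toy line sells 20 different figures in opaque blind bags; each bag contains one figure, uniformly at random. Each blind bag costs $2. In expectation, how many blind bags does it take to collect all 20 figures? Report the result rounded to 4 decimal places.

71.9548

The wait to go from k to k+1 distinct figures is geometric with mean 20/(20-k).
E[T] = 20/20 + 20/19 + 20/18 + ... + 20/2 + 20/1 = 20·H_{20}.
H_{20} = 3.59774, so E[T] = 71.95479.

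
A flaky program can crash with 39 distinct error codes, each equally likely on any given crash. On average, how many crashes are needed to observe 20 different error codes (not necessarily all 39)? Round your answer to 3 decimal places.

27.526

With k distinct error codes already seen, the next new one arrives after an expected 39/(39-k) crashes.
Sum over k = 0,...,19: E = 39/39 + 39/38 + 39/37 + ... + 39/21 + 39/20 = 27.5263.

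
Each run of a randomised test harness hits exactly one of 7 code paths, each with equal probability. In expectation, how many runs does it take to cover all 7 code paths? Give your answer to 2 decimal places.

Split into phases: going from k distinct to k+1 distinct takes on average 7/(7-k) runs.
E[T] = 7/7 + 7/6 + 7/5 + ... + 7/2 + 7/1 = 7·H_{7}.
H_{7} = 2.593, so E[T] = 18.150.

18.15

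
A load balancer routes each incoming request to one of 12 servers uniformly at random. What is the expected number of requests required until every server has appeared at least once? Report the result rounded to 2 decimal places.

The wait to go from k to k+1 distinct servers is geometric with mean 12/(12-k).
E[T] = 12/12 + 12/11 + 12/10 + ... + 12/2 + 12/1 = 12·H_{12}.
H_{12} = 3.103, so E[T] = 37.239.

37.24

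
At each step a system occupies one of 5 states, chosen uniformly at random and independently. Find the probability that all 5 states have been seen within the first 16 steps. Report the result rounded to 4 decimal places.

0.8621

By inclusion–exclusion over which states are missing,
P(all seen) = Σ_{j=0}^{5} (-1)^j C(5,j)((5-j)/5)^16
= 1.00000 - 0.14074 + 0.00282 - 0.00000 + 0.00000 - 0.00000
= 0.86208.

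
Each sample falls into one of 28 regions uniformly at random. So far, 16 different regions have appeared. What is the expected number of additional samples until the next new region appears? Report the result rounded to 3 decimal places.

Each sample yields a new region with probability (28-16)/28 = 12/28, so the wait is geometric with mean 28/12.
E = 28/12 = 2.3333.

2.333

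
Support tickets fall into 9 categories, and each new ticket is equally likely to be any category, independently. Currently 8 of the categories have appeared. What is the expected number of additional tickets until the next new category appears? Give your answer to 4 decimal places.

Each ticket yields a new category with probability (9-8)/9 = 1/9, so the wait is geometric with mean 9/1.
E = 9/1 = 9.00000.

9.0000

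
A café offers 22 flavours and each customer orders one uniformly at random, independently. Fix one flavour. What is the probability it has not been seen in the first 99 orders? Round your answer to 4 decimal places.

0.0100

On each order the fixed flavour fails to appear with probability 21/22.
P(still missing after 99) = (21/22)^99 = 0.01000.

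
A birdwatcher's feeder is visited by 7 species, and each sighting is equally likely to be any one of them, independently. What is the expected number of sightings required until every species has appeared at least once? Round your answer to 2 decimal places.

After k distinct species have appeared, the next sighting gives a new one with probability (7-k)/7, so the expected wait for the (k+1)-th is 7/(7-k).
E[T] = 7/7 + 7/6 + 7/5 + ... + 7/2 + 7/1 = 7·H_{7}.
H_{7} = 2.593, so E[T] = 18.150.

18.15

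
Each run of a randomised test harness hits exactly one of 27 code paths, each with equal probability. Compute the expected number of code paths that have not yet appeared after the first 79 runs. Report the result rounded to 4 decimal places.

For each code path, P(unseen after 79) = (26/27)^79 = 0.05072.
By linearity of expectation, E[unseen] = 27·(26/27)^79 = 1.36937.

1.3694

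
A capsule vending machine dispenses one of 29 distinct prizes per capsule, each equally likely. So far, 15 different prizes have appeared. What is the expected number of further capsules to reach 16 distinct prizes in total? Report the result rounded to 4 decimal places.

With k distinct prizes already seen, the next new one takes an expected 29/(29-k) capsules.
Only the k = 15 term is needed: E = 29/14 = 2.07143.

2.0714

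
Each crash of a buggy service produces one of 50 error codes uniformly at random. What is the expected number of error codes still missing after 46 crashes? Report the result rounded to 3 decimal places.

For each error code, P(unseen after 46) = (49/50)^46 = 0.3948.
By linearity of expectation, E[unseen] = 50·(49/50)^46 = 19.7410.

19.741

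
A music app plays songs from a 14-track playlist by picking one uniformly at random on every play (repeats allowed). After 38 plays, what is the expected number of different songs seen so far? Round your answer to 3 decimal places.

For each song, P(seen in 38 plays) = 1 - (13/14)^38 = 0.9402.
By linearity of expectation, E[distinct seen] = 14·(1 - (13/14)^38) = 13.1623.

13.162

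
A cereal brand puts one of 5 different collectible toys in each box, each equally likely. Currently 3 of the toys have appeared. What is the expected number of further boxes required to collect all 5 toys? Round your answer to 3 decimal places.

With k distinct toys already seen, the next new one takes an expected 5/(5-k) boxes.
Sum over k = 3,...,4: E = 5/2 + 5/1 = 7.5000.

7.500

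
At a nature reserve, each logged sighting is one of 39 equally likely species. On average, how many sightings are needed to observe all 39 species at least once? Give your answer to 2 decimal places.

165.89

Split into phases: going from k distinct to k+1 distinct takes on average 39/(39-k) sightings.
E[T] = 39/39 + 39/38 + 39/37 + ... + 39/2 + 39/1 = 39·H_{39}.
H_{39} = 4.254, so E[T] = 165.888.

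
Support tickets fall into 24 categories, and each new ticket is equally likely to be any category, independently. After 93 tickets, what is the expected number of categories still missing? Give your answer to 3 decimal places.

For each category, P(unseen after 93) = (23/24)^93 = 0.0191.
By linearity of expectation, E[unseen] = 24·(23/24)^93 = 0.4584.

0.458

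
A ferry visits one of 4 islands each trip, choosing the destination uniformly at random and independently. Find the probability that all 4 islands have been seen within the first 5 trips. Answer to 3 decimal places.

0.234

Let A_i be the event that island i is missing after 5 trips. By inclusion–exclusion on the A_i,
P(all seen) = Σ_{j=0}^{4} (-1)^j C(4,j)((4-j)/4)^5
= 1.0000 - 0.9492 + 0.1875 - 0.0039 + 0.0000
= 0.2344.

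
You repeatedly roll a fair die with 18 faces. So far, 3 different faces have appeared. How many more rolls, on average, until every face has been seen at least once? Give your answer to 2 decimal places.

From k distinct to k+1 distinct takes on average 18/(18-k) rolls.
Sum over k = 3,...,17: E = 18/15 + 18/14 + 18/13 + ... + 18/2 + 18/1 = 59.728.

59.73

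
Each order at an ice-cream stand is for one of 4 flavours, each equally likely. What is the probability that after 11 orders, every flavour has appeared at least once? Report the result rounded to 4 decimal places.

Let A_i be the event that flavour i is missing after 11 orders. By inclusion–exclusion on the A_i,
P(all seen) = Σ_{j=0}^{4} (-1)^j C(4,j)((4-j)/4)^11
= 1.00000 - 0.16894 + 0.00293 - 0.00000 + 0.00000
= 0.83399.

0.8340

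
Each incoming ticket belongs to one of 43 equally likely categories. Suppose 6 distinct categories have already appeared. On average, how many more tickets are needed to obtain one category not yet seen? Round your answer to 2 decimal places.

The number of tickets until the next new category is geometric with success probability 37/43, so its mean is 43/37.
E = 43/37 = 1.162.

1.16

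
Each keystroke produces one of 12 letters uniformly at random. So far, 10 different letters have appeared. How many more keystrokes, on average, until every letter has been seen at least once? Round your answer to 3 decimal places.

From k distinct to k+1 distinct takes on average 12/(12-k) keystrokes.
Sum over k = 10,...,11: E = 12/2 + 12/1 = 18.0000.

18.000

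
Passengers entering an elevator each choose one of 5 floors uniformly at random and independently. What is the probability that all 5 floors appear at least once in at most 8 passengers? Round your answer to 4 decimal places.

0.3226

Let A_i be the event that floor i is missing after 8 passengers. By inclusion–exclusion on the A_i,
P(all seen) = Σ_{j=0}^{5} (-1)^j C(5,j)((5-j)/5)^8
= 1.00000 - 0.83886 + 0.16796 - 0.00655 + 0.00001 - 0.00000
= 0.32256.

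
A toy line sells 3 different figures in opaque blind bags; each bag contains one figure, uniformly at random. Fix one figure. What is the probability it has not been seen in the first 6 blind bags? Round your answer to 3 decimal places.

0.088

Each blind bag misses the fixed figure with probability (3-1)/3 = 2/3, independently.
P(still missing after 6) = (2/3)^6 = 0.0878.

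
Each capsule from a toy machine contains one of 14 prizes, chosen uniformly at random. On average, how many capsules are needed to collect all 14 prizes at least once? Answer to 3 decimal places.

Split into phases: going from k distinct to k+1 distinct takes on average 14/(14-k) capsules.
E[T] = 14/14 + 14/13 + 14/12 + ... + 14/2 + 14/1 = 14·H_{14}.
H_{14} = 3.2516, so E[T] = 45.5219.

45.522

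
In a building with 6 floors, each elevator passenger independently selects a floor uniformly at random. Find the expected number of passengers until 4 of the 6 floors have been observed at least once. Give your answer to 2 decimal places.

Going from k to k+1 distinct takes a geometric number of passengers with mean 6/(6-k).
Sum over k = 0,...,3: E = 6/6 + 6/5 + 6/4 + 6/3 = 5.700.

5.70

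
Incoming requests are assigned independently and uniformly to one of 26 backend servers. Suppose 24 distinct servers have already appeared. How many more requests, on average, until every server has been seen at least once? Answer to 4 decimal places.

With k distinct servers already seen, the next new one takes an expected 26/(26-k) requests.
Sum over k = 24,...,25: E = 26/2 + 26/1 = 39.00000.

39.0000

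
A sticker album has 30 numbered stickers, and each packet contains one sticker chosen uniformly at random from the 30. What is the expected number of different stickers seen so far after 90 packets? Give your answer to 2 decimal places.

28.58

For each sticker, P(seen in 90 packets) = 1 - (29/30)^90 = 0.953.
By linearity of expectation, E[distinct seen] = 30·(1 - (29/30)^90) = 28.581.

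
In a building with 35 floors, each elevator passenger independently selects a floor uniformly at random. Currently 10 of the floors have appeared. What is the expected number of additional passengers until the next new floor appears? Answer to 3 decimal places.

1.400

Each passenger yields a new floor with probability (35-10)/35 = 25/35, so the wait is geometric with mean 35/25.
E = 35/25 = 1.4000.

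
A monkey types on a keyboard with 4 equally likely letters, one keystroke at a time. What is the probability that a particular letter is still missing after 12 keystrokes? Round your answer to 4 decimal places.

0.0317

On each keystroke the fixed letter fails to appear with probability 3/4.
P(still missing after 12) = (3/4)^12 = 0.03168.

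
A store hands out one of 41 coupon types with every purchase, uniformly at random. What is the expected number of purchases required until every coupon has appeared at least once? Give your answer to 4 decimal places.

176.4203

Split into phases: going from k distinct to k+1 distinct takes on average 41/(41-k) purchases.
E[T] = 41/41 + 41/40 + 41/39 + ... + 41/2 + 41/1 = 41·H_{41}.
H_{41} = 4.30293, so E[T] = 176.42026.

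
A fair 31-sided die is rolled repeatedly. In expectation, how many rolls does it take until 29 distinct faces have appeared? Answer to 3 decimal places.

With k distinct faces already seen, the next new one arrives after an expected 31/(31-k) rolls.
Sum over k = 0,...,28: E = 31/31 + 31/30 + 31/29 + ... + 31/4 + 31/3 = 78.3446.

78.345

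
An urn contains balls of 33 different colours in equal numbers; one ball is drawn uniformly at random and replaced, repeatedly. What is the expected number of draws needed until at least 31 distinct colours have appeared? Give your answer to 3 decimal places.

85.430

With k distinct colours already seen, the next new one arrives after an expected 33/(33-k) draws.
Sum over k = 0,...,30: E = 33/33 + 33/32 + 33/31 + ... + 33/4 + 33/3 = 85.4303.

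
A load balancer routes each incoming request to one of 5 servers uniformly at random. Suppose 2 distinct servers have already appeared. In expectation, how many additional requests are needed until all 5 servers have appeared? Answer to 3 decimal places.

The wait to go from k to k+1 distinct servers is geometric with mean 5/(5-k).
Sum over k = 2,...,4: E = 5/3 + 5/2 + 5/1 = 9.1667.

9.167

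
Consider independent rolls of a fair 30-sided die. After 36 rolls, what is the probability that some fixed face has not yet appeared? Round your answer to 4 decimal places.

On each roll the fixed face fails to appear with probability 29/30.
P(still missing after 36) = (29/30)^36 = 0.29510.

0.2951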